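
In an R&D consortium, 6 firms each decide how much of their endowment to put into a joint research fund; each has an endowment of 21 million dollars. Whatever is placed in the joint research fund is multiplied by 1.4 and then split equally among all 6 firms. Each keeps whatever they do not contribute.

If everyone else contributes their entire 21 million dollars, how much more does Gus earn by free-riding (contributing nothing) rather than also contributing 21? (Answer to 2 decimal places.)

16.10 million dollars

Switching from a contribution of 21 to 0 lets Gus keep an extra 21 million dollars, but lowers the joint research fund by 21, which costs Gus their own share of that drop: 1.4/6 × 21 = 4.90.
Net gain = 21 − 4.90 = 16.10. The private return per contributed unit (0.2333) is below 1, so free-riding is indeed the best response regardless of what the others do.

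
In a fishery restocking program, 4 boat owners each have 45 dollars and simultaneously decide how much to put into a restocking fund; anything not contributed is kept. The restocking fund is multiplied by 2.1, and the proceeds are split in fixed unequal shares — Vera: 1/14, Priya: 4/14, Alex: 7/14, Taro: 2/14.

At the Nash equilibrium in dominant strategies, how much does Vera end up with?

A player with share s gets back 2.1·s per unit contributed, so full contribution is dominant for anyone with s > 1/2.1 = 0.4762 and zero contribution is dominant for anyone below.
The only share above 0.4762 is Alex's 7/14, contributing 45; the remaining 3 contribute 0. Total contributed: 45.
Vera keeps 45 and receives 2.1 × 45 × 1/14 = 6.75 from the restocking fund, for a payoff of 51.75.

51.75 dollars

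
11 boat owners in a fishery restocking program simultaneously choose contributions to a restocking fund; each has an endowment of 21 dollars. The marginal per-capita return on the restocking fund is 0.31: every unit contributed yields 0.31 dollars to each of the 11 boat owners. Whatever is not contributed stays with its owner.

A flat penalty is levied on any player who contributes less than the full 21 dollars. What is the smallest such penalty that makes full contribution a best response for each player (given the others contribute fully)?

14.49 dollars

Given the others contribute fully, the best deviation is to contribute 0 (any partial contribution still incurs the fine and gives up units whose private return 0.31 is below 1).
Deviating from 21 to 0 saves 21 dollars but forfeits the deviator's share of the drop in the restocking fund: 0.31 × 21 = 6.51.
So the deviation gain is 21 − 6.51 = 14.49, and the fine must be at least 14.49 dollars to wipe it out.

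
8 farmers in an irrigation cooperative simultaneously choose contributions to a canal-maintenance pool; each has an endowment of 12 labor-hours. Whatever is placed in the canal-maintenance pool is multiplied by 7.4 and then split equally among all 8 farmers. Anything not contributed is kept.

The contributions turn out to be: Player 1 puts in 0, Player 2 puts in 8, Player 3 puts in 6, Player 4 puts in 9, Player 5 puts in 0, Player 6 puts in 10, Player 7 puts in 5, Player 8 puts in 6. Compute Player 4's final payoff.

43.70 labor-hours

Total contributed: 0 + 8 + 6 + 9 + 0 + 10 + 5 + 6 = 44.
Each receives 7.4 × 44 / 8 = 40.70 from the canal-maintenance pool.
Player 4 keeps 12 − 9 = 3, so Player 4's payoff is 3 + 40.70 = 43.70.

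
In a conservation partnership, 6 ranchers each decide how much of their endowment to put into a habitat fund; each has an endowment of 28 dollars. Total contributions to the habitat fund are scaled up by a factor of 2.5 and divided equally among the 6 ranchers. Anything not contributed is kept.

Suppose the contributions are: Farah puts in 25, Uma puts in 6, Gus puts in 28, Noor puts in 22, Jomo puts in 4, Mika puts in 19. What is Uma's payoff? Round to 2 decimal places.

Total contributed: 25 + 6 + 28 + 22 + 4 + 19 = 104.
Each receives 2.5 × 104 / 6 = 43.33 from the habitat fund.
Uma keeps 28 − 6 = 22, so Uma's payoff is 22 + 43.33 = 65.33.

65.33 dollars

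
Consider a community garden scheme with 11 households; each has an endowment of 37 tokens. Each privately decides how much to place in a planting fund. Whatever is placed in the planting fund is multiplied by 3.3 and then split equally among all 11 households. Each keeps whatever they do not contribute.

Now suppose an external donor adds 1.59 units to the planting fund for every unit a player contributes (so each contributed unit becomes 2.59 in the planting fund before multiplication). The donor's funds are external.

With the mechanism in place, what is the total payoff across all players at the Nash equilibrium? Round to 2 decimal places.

The effective private return is 3.3 × 2.59 / 11 = 0.7770, which is still under 1, so the mechanism doesn't change anyone's dominant strategy: zero contribution.
At the Nash equilibrium no one contributes; group total payoff = 11 × 37 = 407.

407.00 tokens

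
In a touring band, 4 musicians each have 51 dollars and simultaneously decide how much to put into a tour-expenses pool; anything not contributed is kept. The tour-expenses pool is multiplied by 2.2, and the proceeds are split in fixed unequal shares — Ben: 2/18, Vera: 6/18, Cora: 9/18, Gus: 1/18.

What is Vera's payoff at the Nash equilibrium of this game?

Each unit j contributes comes back to j as 2.2 × (j's share), so j prefers to contribute only if that share exceeds 1/2.2 = 0.4545; otherwise keeping the unit dominates.
Only Cora (9/18) clears that bar, contributing 51; the remaining 3 contribute 0. Total contributed: 51.
Vera keeps 51 and receives 2.2 × 51 × 6/18 = 37.40 from the tour-expenses pool, for a payoff of 88.40.

88.40 dollars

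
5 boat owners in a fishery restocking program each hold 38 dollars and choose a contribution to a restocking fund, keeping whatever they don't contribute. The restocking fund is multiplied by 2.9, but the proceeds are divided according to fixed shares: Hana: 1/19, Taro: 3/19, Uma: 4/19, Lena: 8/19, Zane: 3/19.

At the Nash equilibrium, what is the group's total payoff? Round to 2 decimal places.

A player with share s gets back 2.9·s per unit contributed, so full contribution is dominant for anyone with s > 1/2.9 = 0.3448 and zero contribution is dominant for anyone below.
Lena alone (share 8/19) is above the threshold, contributing 38; the remaining 4 contribute 0. Total contributed: 38.
The restocking fund pays out 2.9 × 38 = 110.20 in total (split across the unequal shares, but the aggregate is all that matters for the group sum).
The 4 free-riders keep 38 each, adding 152. Group total = 152 + 110.20 = 262.20.

262.20 dollars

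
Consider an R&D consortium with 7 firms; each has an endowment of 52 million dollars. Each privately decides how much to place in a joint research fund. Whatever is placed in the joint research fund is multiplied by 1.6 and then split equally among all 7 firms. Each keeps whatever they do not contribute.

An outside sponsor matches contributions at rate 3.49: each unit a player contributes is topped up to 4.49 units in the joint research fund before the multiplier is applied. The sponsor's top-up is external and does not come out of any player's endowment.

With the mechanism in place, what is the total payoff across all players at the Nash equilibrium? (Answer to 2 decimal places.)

Under the mechanism each unit contributed yields 1.6 × 4.49 / 7 = 1.0263 back to its contributor per unit of net cost, which exceeds 1, making full contribution the dominant choice for everyone.
So the Nash equilibrium is full contribution by all 7; the group earns 1.6 × 4.49 × 364 = 2614.98.

2614.98 million dollars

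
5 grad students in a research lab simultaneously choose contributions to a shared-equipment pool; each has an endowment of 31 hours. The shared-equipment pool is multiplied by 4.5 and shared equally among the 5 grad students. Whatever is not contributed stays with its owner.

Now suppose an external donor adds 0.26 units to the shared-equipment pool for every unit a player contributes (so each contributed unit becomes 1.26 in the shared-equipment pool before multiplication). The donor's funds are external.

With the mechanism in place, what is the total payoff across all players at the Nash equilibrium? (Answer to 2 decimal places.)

The effective private return per unit is now 4.5 × 1.26 / 5 = 1.1340 > 1, so every player's dominant strategy flips to full contribution.
At the Nash equilibrium everyone contributes 31. Group total payoff = 4.5 × 1.26 × 155 = 878.85.

878.85 hours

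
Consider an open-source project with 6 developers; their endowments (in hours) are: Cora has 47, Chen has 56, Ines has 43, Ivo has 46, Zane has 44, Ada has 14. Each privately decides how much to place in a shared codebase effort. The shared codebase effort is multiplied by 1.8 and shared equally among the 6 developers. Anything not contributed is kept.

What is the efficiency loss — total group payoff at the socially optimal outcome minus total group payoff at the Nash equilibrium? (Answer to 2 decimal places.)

The private return per contributed unit is 1.8/6 = 0.3000 < 1 for every player regardless of endowment, so the Nash equilibrium is zero contribution and the group total is Σ E_j = 47 + 56 + 43 + 46 + 44 + 14 = 250.
Each contributed unit returns 1.800 to the group, so the social optimum is full contribution by everyone: group total = 1.800 × 250 = 450.00.
Efficiency loss = (1.800 − 1) × 250 = 200.00.

200.00 hours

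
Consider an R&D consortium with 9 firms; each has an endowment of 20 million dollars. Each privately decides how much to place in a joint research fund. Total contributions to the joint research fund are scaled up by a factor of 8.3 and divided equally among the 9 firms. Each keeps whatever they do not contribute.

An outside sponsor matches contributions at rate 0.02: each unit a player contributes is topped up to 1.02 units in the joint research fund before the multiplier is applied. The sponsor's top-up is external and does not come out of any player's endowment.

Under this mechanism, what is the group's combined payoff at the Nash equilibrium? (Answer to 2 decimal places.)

180.00 million dollars

Even with the mechanism, each unit contributed returns only 8.3 × 1.02 / 9 = 0.9407 per unit of net cost, so contributing nothing is still dominant.
Everyone keeps their endowment and the group total is 9 × 20 = 180.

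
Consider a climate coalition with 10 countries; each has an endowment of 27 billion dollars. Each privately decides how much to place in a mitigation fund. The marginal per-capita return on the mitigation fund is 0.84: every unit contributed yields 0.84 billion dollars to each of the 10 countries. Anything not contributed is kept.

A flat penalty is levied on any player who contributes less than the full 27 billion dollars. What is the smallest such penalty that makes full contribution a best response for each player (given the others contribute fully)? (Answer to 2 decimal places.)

4.32 billion dollars

Given the others contribute fully, the best deviation is to contribute 0 (any partial contribution still incurs the fine and gives up units whose private return 0.84 is below 1).
Deviating from 27 to 0 saves 27 billion dollars but forfeits the deviator's share of the drop in the mitigation fund: 0.84 × 27 = 22.68.
So the deviation gain is 27 − 22.68 = 4.32, and the fine must be at least 4.32 billion dollars to wipe it out.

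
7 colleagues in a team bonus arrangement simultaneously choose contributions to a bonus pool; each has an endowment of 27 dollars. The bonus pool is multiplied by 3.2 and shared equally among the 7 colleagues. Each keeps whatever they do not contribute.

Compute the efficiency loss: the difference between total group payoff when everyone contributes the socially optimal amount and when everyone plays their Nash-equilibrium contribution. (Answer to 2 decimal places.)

Each contributed unit returns 3.2/7 = 0.4571 to its contributor — below 1 — so contributing 0 is dominant for every player. At the Nash equilibrium everyone keeps their 27, and the group total is 7 × 27 = 189.
Each contributed unit returns 3.200 to the group as a whole (0.4571 to each of 7 players), which exceeds 1, so the social optimum is full contribution: group total = 3.200 × 189 = 604.80.
Efficiency loss = 604.80 − 189 = 415.80.

415.80 dollars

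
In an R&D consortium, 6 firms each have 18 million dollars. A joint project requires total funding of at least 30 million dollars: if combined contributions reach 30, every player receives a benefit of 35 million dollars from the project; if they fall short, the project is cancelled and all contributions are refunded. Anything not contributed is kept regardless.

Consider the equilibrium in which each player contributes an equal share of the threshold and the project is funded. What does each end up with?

48 million dollars

Equal share of the threshold: 30/6 = 5.
At this profile no one gains by cutting their contribution: any cut drops the total below 30, the project is cancelled, contributions are refunded, and the deviator ends with 18, which is less than 18 − 5 + 35 = 48. Contributing more than 5 just wastes the excess. So contributing exactly 5 is a best response.
Each player's payoff: 18 − 5 + 35 = 48.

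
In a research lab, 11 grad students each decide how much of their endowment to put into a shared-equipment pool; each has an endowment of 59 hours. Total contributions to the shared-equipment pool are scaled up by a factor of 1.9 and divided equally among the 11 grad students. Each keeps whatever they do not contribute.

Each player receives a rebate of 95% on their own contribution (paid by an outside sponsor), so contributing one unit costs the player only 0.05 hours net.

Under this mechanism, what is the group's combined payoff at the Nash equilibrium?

1849.65 hours

Under the mechanism each unit contributed yields (1.9/11) / 0.05 = 3.4545 back to its contributor per unit of net cost, which exceeds 1, making full contribution the dominant choice for everyone.
So the Nash equilibrium is full contribution by all 11; the group earns 11 × (59 × 0.95 + 1.9 × 59) = 1849.65.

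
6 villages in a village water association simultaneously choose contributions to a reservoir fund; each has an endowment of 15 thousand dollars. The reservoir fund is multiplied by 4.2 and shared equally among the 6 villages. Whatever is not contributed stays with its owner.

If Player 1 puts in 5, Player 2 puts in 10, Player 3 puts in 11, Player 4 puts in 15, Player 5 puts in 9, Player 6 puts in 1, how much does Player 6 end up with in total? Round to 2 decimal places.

Total contributed: 5 + 10 + 11 + 15 + 9 + 1 = 51.
Each receives 4.2 × 51 / 6 = 35.70 from the reservoir fund.
Player 6 keeps 15 − 1 = 14, so Player 6's payoff is 14 + 35.70 = 49.70.

49.70 thousand dollars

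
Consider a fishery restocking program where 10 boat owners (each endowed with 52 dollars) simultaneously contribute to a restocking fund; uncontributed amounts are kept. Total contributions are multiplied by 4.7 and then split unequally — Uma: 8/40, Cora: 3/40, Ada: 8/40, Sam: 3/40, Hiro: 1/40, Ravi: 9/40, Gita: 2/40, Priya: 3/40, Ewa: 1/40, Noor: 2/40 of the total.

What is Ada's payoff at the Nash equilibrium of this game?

100.88 dollars

For player j, contributing a unit is worthwhile iff 4.7 × (j's share) ≥ 1, i.e. iff j's share is at least 0.2128.
Only Ravi (9/40) clears that bar, contributing 52; the remaining 9 contribute 0. Total contributed: 52.
Ada keeps 52 and receives 4.7 × 52 × 8/40 = 48.88 from the restocking fund, for a payoff of 100.88.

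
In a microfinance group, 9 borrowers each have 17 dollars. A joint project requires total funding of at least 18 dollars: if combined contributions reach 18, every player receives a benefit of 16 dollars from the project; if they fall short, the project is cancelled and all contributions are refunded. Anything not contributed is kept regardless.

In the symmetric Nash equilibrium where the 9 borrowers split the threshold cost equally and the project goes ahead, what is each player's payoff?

Equal share of the threshold: 18/9 = 2.
At this profile no one gains by cutting their contribution: any cut drops the total below 18, the project is cancelled, contributions are refunded, and the deviator ends with 17, which is less than 17 − 2 + 16 = 31. Contributing more than 2 just wastes the excess. So contributing exactly 2 is a best response.
Each player's payoff: 17 − 2 + 16 = 31.

31 dollars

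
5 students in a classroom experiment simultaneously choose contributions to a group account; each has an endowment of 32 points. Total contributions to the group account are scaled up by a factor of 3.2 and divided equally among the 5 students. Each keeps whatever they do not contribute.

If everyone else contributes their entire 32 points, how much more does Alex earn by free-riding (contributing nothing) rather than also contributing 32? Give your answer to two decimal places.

11.52 points

Switching from a contribution of 32 to 0 lets Alex keep an extra 32 points, but lowers the group account by 32, which costs Alex their own share of that drop: 3.2/5 × 32 = 20.48.
Net gain = 32 − 20.48 = 11.52. The private return per contributed unit (0.6400) is below 1, so free-riding is indeed the best response regardless of what the others do.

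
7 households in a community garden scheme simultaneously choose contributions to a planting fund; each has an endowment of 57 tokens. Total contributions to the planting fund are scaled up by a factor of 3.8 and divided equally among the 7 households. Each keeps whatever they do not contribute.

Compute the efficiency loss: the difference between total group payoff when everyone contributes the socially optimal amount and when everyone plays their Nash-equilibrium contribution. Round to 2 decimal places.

1117.20 tokens

Each contributed unit returns 3.8/7 = 0.5429 to its contributor — below 1 — so contributing 0 is dominant for every player. At the Nash equilibrium everyone keeps their 57, and the group total is 7 × 57 = 399.
Each contributed unit returns 3.800 to the group as a whole (0.5429 to each of 7 players), which exceeds 1, so the social optimum is full contribution: group total = 3.800 × 399 = 1516.20.
Efficiency loss = 1516.20 − 399 = 1117.20.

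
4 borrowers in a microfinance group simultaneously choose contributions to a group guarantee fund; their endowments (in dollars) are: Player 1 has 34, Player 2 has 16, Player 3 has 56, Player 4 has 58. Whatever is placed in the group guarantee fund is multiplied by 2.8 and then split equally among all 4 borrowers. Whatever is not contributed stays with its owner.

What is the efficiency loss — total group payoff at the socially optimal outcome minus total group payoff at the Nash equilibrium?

The private return per contributed unit is 2.8/4 = 0.7000 < 1 for every player regardless of endowment, so the Nash equilibrium is zero contribution and the group total is Σ E_j = 34 + 16 + 56 + 58 = 164.
Each contributed unit returns 2.800 to the group, so the social optimum is full contribution by everyone: group total = 2.800 × 164 = 459.20.
Efficiency loss = (2.800 − 1) × 164 = 295.20.

295.20 dollars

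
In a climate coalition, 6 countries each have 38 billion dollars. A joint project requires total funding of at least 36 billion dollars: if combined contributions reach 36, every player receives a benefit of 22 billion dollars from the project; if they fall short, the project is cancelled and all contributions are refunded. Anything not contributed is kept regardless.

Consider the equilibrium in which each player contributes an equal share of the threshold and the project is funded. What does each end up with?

Equal share of the threshold: 36/6 = 6.
At this profile no one gains by cutting their contribution: any cut drops the total below 36, the project is cancelled, contributions are refunded, and the deviator ends with 38, which is less than 38 − 6 + 22 = 54. Contributing more than 6 just wastes the excess. So contributing exactly 6 is a best response.
Each player's payoff: 38 − 6 + 22 = 54.

54 billion dollars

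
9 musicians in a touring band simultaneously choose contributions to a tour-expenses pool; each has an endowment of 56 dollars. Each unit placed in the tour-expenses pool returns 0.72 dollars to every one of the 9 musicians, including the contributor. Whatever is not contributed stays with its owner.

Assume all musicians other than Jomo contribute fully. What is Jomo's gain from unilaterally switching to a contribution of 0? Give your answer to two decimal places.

15.68 dollars

Switching from a contribution of 56 to 0 lets Jomo keep an extra 56 dollars, but lowers the tour-expenses pool by 56, which costs Jomo their own share of that drop: 0.72 × 56 = 40.32.
Net gain = 56 − 40.32 = 15.68. The private return per contributed unit (0.72) is below 1, so free-riding is indeed the best response regardless of what the others do.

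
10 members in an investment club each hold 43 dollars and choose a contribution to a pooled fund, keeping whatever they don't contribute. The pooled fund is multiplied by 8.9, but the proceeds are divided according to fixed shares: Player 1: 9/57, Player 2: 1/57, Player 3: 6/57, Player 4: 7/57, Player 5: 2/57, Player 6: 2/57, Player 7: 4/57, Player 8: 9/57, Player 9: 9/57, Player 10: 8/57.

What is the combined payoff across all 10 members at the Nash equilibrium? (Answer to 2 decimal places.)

2128.50 dollars

Each unit j contributes comes back to j as 8.9 × (j's share), so j prefers to contribute only if that share exceeds 1/8.9 = 0.1124; otherwise keeping the unit dominates.
Player 1, Player 4, Player 8, Player 9 and Player 10 are above the threshold, contributing 43 each; the remaining 5 contribute 0. Total contributed: 215.
The pooled fund pays out 8.9 × 215 = 1913.50 in total (split across the unequal shares, but the aggregate is all that matters for the group sum).
The 5 free-riders keep 43 each, adding 215. Group total = 215 + 1913.50 = 2128.50.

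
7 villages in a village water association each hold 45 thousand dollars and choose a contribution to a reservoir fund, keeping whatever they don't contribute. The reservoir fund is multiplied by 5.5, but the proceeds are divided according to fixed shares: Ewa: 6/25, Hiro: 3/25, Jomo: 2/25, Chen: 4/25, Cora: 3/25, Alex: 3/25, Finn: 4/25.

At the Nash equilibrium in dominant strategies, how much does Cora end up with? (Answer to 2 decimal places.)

74.70 thousand dollars

For player j, contributing a unit is worthwhile iff 5.5 × (j's share) ≥ 1, i.e. iff j's share is at least 0.1818.
Only Ewa (6/25) clears that bar, contributing 45; the remaining 6 contribute 0. Total contributed: 45.
Cora keeps 45 and receives 5.5 × 45 × 3/25 = 29.70 from the reservoir fund, for a payoff of 74.70.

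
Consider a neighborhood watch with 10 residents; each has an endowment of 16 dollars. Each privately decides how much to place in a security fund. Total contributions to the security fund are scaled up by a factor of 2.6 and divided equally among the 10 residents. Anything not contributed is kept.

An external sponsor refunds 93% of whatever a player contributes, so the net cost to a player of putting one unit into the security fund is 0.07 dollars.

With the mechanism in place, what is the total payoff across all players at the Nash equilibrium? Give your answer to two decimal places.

With the mechanism, a contributed unit returns (2.6/10) / 0.07 = 3.7143 per unit of net cost to the contributor — now above 1 — so contributing fully is weakly dominant for every player.
At the Nash equilibrium everyone contributes 16. Group total payoff = 10 × (16 × 0.93 + 2.6 × 16) = 564.80.

564.80 dollars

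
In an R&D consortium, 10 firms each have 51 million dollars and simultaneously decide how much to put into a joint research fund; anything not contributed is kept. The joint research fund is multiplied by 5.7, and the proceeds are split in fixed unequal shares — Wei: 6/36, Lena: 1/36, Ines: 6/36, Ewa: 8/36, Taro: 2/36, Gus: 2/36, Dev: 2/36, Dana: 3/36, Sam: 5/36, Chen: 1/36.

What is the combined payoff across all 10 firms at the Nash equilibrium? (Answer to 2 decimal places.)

Each unit j contributes comes back to j as 5.7 × (j's share), so j prefers to contribute only if that share exceeds 1/5.7 = 0.1754; otherwise keeping the unit dominates.
Only Ewa (8/36) clears that bar, contributing 51; the remaining 9 contribute 0. Total contributed: 51.
The joint research fund pays out 5.7 × 51 = 290.70 in total (split across the unequal shares, but the aggregate is all that matters for the group sum).
The 9 free-riders keep 51 each, adding 459. Group total = 459 + 290.70 = 749.70.

749.70 million dollars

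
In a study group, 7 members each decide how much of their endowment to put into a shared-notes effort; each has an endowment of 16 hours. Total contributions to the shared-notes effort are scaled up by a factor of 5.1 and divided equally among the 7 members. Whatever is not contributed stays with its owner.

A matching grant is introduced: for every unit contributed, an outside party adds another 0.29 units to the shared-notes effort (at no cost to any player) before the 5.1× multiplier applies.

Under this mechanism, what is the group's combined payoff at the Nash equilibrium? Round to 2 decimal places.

With the mechanism, a contributed unit returns 5.1 × 1.29 / 7 = 0.9399 per unit of net cost — still below 1 — so contributing 0 remains dominant for every player.
At the Nash equilibrium no one contributes; group total payoff = 7 × 16 = 112.

112.00 hours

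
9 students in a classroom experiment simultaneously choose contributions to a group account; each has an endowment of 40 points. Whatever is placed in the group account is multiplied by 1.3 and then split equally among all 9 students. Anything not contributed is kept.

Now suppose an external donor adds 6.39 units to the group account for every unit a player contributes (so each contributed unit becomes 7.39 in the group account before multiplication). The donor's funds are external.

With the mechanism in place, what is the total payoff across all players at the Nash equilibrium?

The effective private return per unit is now 1.3 × 7.39 / 9 = 1.0674 > 1, so every player's dominant strategy flips to full contribution.
At the Nash equilibrium everyone contributes 40. Group total payoff = 1.3 × 7.39 × 360 = 3458.52.

3458.52 points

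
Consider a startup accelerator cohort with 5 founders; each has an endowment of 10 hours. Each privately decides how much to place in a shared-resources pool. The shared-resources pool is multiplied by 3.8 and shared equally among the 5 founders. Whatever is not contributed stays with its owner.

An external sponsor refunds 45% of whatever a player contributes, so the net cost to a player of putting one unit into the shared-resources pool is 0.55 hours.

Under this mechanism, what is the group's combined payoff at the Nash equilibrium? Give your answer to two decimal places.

The effective private return per unit is now (3.8/5) / 0.55 = 1.3818 > 1, so every player's dominant strategy flips to full contribution.
At the Nash equilibrium everyone contributes 10. Group total payoff = 5 × (10 × 0.45 + 3.8 × 10) = 212.50.

212.50 hours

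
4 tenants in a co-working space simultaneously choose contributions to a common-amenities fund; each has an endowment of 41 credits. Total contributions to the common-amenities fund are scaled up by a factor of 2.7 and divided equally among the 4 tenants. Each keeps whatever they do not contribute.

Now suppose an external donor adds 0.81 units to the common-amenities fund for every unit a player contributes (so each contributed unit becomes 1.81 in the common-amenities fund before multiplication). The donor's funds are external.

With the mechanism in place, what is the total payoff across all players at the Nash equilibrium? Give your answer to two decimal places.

With the mechanism, a contributed unit returns 2.7 × 1.81 / 4 = 1.2218 per unit of net cost to the contributor — now above 1 — so contributing fully is weakly dominant for every player.
At the Nash equilibrium everyone contributes 41. Group total payoff = 2.7 × 1.81 × 164 = 801.47.

801.47 credits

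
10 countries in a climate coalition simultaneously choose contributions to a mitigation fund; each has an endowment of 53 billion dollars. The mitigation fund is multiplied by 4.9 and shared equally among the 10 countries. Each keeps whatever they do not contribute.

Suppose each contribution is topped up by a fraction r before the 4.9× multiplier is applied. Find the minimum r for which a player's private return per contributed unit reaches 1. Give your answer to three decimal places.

With matching at rate r, one contributed unit becomes (1 + r) in the mitigation fund and returns 4.9 × (1 + r) / 10 to the contributor.
Setting this equal to 1: 1 + r = 10/4.9 = 2.0408.
So the minimum matching rate is r = 2.0408 − 1 = 1.041.

1.041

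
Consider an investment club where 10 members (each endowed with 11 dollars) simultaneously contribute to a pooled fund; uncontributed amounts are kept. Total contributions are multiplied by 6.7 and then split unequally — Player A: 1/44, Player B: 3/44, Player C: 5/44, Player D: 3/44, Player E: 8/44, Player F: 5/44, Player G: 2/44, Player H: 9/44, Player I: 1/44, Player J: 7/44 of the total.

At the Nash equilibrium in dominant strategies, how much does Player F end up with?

36.13 dollars

Each unit j contributes comes back to j as 6.7 × (j's share), so j prefers to contribute only if that share exceeds 1/6.7 = 0.1493; otherwise keeping the unit dominates.
The shares above 0.1493 belong to Player E, Player H and Player J, contributing 11 each; the remaining 7 contribute 0. Total contributed: 33.
Player F keeps 11 and receives 6.7 × 33 × 5/44 = 25.13 from the pooled fund, for a payoff of 36.13.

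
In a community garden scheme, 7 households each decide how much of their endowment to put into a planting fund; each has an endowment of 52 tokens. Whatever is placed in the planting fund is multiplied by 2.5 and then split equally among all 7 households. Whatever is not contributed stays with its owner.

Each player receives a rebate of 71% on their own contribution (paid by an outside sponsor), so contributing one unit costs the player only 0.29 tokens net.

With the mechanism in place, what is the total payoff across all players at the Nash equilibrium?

The effective private return per unit is now (2.5/7) / 0.29 = 1.2315 > 1, so every player's dominant strategy flips to full contribution.
So the Nash equilibrium is full contribution by all 7; the group earns 7 × (52 × 0.71 + 2.5 × 52) = 1168.44.

1168.44 tokens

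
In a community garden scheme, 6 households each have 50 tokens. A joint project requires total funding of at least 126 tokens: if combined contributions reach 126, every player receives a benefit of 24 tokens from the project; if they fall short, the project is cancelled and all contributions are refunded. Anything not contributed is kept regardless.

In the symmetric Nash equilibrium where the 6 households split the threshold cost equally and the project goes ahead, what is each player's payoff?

53 tokens

Equal share of the threshold: 126/6 = 21.
At this profile no one gains by cutting their contribution: any cut drops the total below 126, the project is cancelled, contributions are refunded, and the deviator ends with 50, which is less than 50 − 21 + 24 = 53. Contributing more than 21 just wastes the excess. So contributing exactly 21 is a best response.
Each player's payoff: 50 − 21 + 24 = 53.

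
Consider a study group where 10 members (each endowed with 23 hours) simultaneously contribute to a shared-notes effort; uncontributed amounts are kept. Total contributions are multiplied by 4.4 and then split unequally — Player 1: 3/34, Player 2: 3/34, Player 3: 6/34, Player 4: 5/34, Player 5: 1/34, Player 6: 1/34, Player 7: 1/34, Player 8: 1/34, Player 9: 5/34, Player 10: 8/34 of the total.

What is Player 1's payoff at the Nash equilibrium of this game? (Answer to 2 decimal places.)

A player with share s gets back 4.4·s per unit contributed, so full contribution is dominant for anyone with s > 1/4.4 = 0.2273 and zero contribution is dominant for anyone below.
The only share above 0.2273 is Player 10's 8/34, contributing 23; the remaining 9 contribute 0. Total contributed: 23.
Player 1 keeps 23 and receives 4.4 × 23 × 3/34 = 8.93 from the shared-notes effort, for a payoff of 31.93.

31.93 hours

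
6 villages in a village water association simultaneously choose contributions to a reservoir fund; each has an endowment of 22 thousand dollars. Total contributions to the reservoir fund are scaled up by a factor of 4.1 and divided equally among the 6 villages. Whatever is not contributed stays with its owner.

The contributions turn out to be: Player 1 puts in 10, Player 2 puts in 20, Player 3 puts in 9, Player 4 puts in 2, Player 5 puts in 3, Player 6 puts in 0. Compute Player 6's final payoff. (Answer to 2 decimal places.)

Total contributed: 10 + 20 + 9 + 2 + 3 + 0 = 44.
Each receives 4.1 × 44 / 6 = 30.07 from the reservoir fund.
Player 6 keeps 22 − 0 = 22, so Player 6's payoff is 22 + 30.07 = 52.07.

52.07 thousand dollars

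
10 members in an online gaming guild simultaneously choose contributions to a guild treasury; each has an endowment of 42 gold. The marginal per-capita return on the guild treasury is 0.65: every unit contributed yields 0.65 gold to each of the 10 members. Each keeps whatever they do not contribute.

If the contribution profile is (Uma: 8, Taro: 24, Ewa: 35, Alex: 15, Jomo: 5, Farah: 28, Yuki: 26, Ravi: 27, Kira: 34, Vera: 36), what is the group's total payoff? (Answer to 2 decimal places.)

1729.00 gold

Total contributed: 8 + 24 + 35 + 15 + 5 + 28 + 26 + 27 + 34 + 36 = 238; total kept: 10 × 42 − 238 = 182.
The guild treasury pays out 0.65 × 10 × 238 = 1547.00 in aggregate.
Group total = 182 + 1547.00 = 1729.00.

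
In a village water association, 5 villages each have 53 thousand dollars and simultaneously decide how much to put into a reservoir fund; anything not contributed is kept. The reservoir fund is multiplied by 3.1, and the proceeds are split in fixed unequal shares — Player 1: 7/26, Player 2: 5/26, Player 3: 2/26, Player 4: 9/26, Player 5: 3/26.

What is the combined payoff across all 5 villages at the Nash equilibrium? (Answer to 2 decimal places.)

376.30 thousand dollars

For player j, contributing a unit is worthwhile iff 3.1 × (j's share) ≥ 1, i.e. iff j's share is at least 0.3226.
Only Player 4 (9/26) clears that bar, contributing 53; the remaining 4 contribute 0. Total contributed: 53.
The reservoir fund pays out 3.1 × 53 = 164.30 in total (split across the unequal shares, but the aggregate is all that matters for the group sum).
The 4 free-riders keep 53 each, adding 212. Group total = 212 + 164.30 = 376.30.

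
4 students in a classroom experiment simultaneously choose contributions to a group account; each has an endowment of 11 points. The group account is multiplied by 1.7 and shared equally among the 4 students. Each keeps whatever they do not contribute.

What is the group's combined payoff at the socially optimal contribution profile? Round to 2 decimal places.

Each contributed unit returns 1.700 to the group as a whole (0.4250 to each of 4 players), which exceeds 1, so the social optimum is full contribution: group total = 1.700 × 44 = 74.80.

74.80 points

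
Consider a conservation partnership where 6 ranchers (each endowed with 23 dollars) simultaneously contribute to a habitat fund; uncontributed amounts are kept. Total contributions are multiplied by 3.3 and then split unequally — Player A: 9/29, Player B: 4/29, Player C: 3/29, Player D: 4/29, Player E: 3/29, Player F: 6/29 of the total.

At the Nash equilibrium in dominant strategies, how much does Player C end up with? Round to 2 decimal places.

30.85 dollars

Each unit j contributes comes back to j as 3.3 × (j's share), so j prefers to contribute only if that share exceeds 1/3.3 = 0.3030; otherwise keeping the unit dominates.
Player A alone (share 9/29) is above the threshold, contributing 23; the remaining 5 contribute 0. Total contributed: 23.
Player C keeps 23 and receives 3.3 × 23 × 3/29 = 7.85 from the habitat fund, for a payoff of 30.85.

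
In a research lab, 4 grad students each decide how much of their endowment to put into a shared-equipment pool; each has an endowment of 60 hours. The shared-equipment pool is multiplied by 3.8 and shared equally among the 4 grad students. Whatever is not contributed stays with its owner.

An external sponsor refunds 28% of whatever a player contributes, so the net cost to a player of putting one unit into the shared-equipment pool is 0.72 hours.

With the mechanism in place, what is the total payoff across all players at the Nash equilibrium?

979.20 hours

Under the mechanism each unit contributed yields (3.8/4) / 0.72 = 1.3194 back to its contributor per unit of net cost, which exceeds 1, making full contribution the dominant choice for everyone.
At the Nash equilibrium everyone contributes 60. Group total payoff = 4 × (60 × 0.28 + 3.8 × 60) = 979.20.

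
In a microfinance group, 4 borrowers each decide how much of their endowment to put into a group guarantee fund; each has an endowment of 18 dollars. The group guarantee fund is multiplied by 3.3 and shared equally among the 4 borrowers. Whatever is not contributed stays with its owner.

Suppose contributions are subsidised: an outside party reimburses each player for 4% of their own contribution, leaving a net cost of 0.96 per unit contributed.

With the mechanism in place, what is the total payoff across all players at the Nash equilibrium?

72.00 dollars

The effective private return is (3.3/4) / 0.96 = 0.8594, which is still under 1, so the mechanism doesn't change anyone's dominant strategy: zero contribution.
Everyone keeps their endowment and the group total is 4 × 18 = 72.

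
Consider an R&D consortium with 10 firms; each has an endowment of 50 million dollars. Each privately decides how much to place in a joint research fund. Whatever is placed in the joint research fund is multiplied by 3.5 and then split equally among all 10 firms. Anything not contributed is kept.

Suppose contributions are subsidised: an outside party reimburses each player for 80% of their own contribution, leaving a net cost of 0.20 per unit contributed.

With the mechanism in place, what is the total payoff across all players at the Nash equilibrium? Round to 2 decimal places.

Under the mechanism each unit contributed yields (3.5/10) / 0.20 = 1.7500 back to its contributor per unit of net cost, which exceeds 1, making full contribution the dominant choice for everyone.
So the Nash equilibrium is full contribution by all 10; the group earns 10 × (50 × 0.80 + 3.5 × 50) = 2150.00.

2150.00 million dollars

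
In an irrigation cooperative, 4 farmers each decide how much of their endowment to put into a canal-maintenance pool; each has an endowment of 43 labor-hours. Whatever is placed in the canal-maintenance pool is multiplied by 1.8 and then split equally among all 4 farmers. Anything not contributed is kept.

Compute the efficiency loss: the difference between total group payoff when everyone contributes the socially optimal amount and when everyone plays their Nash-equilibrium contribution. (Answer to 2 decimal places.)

Each contributed unit returns 1.8/4 = 0.4500 to its contributor — below 1 — so contributing 0 is dominant for every player. At the Nash equilibrium everyone keeps their 43, and the group total is 4 × 43 = 172.
Each contributed unit returns 1.800 to the group as a whole (0.4500 to each of 4 players), which exceeds 1, so the social optimum is full contribution: group total = 1.800 × 172 = 309.60.
Efficiency loss = 309.60 − 172 = 137.60.

137.60 labor-hours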